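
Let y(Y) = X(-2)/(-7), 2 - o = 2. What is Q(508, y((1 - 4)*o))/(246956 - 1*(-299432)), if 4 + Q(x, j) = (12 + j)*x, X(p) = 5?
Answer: 10026/956179 ≈ 0.010485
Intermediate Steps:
o = 0 (o = 2 - 1*2 = 2 - 2 = 0)
y(Y) = -5/7 (y(Y) = 5/(-7) = 5*(-⅐) = -5/7)
Q(x, j) = -4 + x*(12 + j) (Q(x, j) = -4 + (12 + j)*x = -4 + x*(12 + j))
Q(508, y((1 - 4)*o))/(246956 - 1*(-299432)) = (-4 + 12*508 - 5/7*508)/(246956 - 1*(-299432)) = (-4 + 6096 - 2540/7)/(246956 + 299432) = (40104/7)/546388 = (40104/7)*(1/546388) = 10026/956179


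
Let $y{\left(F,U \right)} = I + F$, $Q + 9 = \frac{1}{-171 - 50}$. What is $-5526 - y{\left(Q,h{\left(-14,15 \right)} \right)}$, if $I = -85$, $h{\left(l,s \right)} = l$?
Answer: $- \frac{1200471}{221} \approx -5432.0$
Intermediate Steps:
$Q = - \frac{1990}{221}$ ($Q = -9 + \frac{1}{-171 - 50} = -9 + \frac{1}{-221} = -9 - \frac{1}{221} = - \frac{1990}{221} \approx -9.0045$)
$y{\left(F,U \right)} = -85 + F$
$-5526 - y{\left(Q,h{\left(-14,15 \right)} \right)} = -5526 - \left(-85 - \frac{1990}{221}\right) = -5526 - - \frac{20775}{221} = -5526 + \frac{20775}{221} = - \frac{1200471}{221}$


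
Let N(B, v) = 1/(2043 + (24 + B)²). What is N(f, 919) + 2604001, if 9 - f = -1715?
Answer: 7961855445548/3057547 ≈ 2.6040e+6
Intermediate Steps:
f = 1724 (f = 9 - 1*(-1715) = 9 + 1715 = 1724)
N(f, 919) + 2604001 = 1/(2043 + (24 + 1724)²) + 2604001 = 1/(2043 + 1748²) + 2604001 = 1/(2043 + 3055504) + 2604001 = 1/3057547 + 2604001 = 7961855445548/3057547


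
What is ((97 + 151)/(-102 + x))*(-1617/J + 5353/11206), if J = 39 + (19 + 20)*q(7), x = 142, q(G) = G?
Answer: -6537807/224120 ≈ -29.171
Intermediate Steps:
J = 312 (J = 39 + (19 + 20)*7 = 39 + 39*7 = 39 + 273 = 312)
((97 + 151)/(-102 + x))*(-1617/J + 5353/11206) = ((97 + 151)/(-102 + 142))*(-1617/312 + 5353/11206) = (248/40)*(-1617*1/312 + 5353*(1/11206)) = (248*(1/40))*(-539/104 + 5353/11206) = (31/5)*(-210897/44824) = -6537807/224120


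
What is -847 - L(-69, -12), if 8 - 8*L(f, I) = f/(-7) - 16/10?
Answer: -237151/280 ≈ -846.97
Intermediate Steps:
L(f, I) = 6/5 + f/56 (L(f, I) = 1 - (f/(-7) - 16/10)/8 = 1 - (f*(-⅐) - 16*⅒)/8 = 1 - (-f/7 - 8/5)/8 = 1 - (-8/5 - f/7)/8 = 1 + (⅕ + f/56) = 6/5 + f/56)
-847 - L(-69, -12) = -847 - (6/5 + (1/56)*(-69)) = -847 - (6/5 - 69/56) = -847 - 1*(-9/280) = -847 + 9/280 = -237151/280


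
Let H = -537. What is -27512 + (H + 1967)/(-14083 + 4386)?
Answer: -266785294/9697 ≈ -27512.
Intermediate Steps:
-27512 + (H + 1967)/(-14083 + 4386) = -27512 + (-537 + 1967)/(-14083 + 4386) = -27512 + 1430/(-9697) = -27512 + 1430*(-1/9697) = -27512 - 1430/9697 = -266785294/9697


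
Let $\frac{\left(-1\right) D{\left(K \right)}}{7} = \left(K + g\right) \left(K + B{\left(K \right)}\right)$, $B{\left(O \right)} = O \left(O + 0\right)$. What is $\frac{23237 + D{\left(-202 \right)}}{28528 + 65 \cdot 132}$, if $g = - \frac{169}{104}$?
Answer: $\frac{231585251}{148432} \approx 1560.2$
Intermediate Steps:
$g = - \frac{13}{8}$ ($g = \left(-169\right) \frac{1}{104} = - \frac{13}{8} \approx -1.625$)
$B{\left(O \right)} = O^{2}$ ($B{\left(O \right)} = O O = O^{2}$)
$D{\left(K \right)} = - 7 \left(- \frac{13}{8} + K\right) \left(K + K^{2}\right)$ ($D{\left(K \right)} = - 7 \left(K - \frac{13}{8}\right) \left(K + K^{2}\right) = - 7 \left(- \frac{13}{8} + K\right) \left(K + K^{2}\right)$)
$\frac{23237 + D{\left(-202 \right)}}{28528 + 65 \cdot 132} = \frac{23237 + \frac{7}{8} \left(-202\right) \left(13 - 8 \left(-202\right)^{2} + 5 \left(-202\right)\right)}{28528 + 65 \cdot 132} = \frac{23237 + \frac{7}{8} \left(-202\right) \left(13 - 326432 - 1010\right)}{28528 + 8580} = \frac{23237 + \frac{7}{8} \left(-202\right) \left(13 - 326432 - 1010\right)}{37108} = \left(23237 + \frac{7}{8} \left(-202\right) \left(-327429\right)\right) \frac{1}{37108} = \left(23237 + \frac{231492303}{4}\right) \frac{1}{37108} = \frac{231585251}{4} \cdot \frac{1}{37108} = \frac{231585251}{148432}$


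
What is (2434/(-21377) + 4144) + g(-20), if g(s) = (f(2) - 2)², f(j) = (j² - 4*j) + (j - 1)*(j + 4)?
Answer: 88583854/21377 ≈ 4143.9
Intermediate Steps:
f(j) = j² - 4*j + (-1 + j)*(4 + j) (f(j) = (j² - 4*j) + (-1 + j)*(4 + j) = j² - 4*j + (-1 + j)*(4 + j))
g(s) = 0 (g(s) = ((-4 - 1*2 + 2*2²) - 2)² = ((-4 - 2 + 2*4) - 2)² = ((-4 - 2 + 8) - 2)² = (2 - 2)² = 0² = 0)
(2434/(-21377) + 4144) + g(-20) = (2434/(-21377) + 4144) + 0 = (2434*(-1/21377) + 4144) + 0 = (-2434/21377 + 4144) + 0 = 88583854/21377 + 0 = 88583854/21377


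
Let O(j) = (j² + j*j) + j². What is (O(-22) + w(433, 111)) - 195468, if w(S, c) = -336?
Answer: -194352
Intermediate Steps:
O(j) = 3*j² (O(j) = (j² + j²) + j² = 2*j² + j² = 3*j²)
(O(-22) + w(433, 111)) - 195468 = (3*(-22)² - 336) - 195468 = (3*484 - 336) - 195468 = (1452 - 336) - 195468 = 1116 - 195468 = -194352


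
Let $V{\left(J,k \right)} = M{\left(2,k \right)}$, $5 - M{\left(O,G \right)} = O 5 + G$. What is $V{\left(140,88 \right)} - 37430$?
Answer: $-37523$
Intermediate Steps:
$M{\left(O,G \right)} = 5 - G - 5 O$ ($M{\left(O,G \right)} = 5 - \left(O 5 + G\right) = 5 - \left(5 O + G\right) = 5 - \left(G + 5 O\right) = 5 - G - 5 O$)
$V{\left(J,k \right)} = -5 - k$ ($V{\left(J,k \right)} = 5 - k - 10 = -5 - k$)
$V{\left(140,88 \right)} - 37430 = \left(-5 - 88\right) - 37430 = -93 - 37430 = -37523$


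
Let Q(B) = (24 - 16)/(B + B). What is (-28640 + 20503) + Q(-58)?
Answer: -235975/29 ≈ -8137.1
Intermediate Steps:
Q(B) = 4/B (Q(B) = 8/((2*B)) = 8*(1/(2*B)) = 4/B)
(-28640 + 20503) + Q(-58) = (-28640 + 20503) + 4/(-58) = -8137 + 4*(-1/58) = -8137 - 2/29 = -235975/29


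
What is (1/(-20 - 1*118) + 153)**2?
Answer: 445758769/19044 ≈ 23407.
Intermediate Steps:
(1/(-20 - 1*118) + 153)**2 = (1/(-20 - 118) + 153)**2 = (1/(-138) + 153)**2 = (-1/138 + 153)**2 = (21113/138)**2 = 445758769/19044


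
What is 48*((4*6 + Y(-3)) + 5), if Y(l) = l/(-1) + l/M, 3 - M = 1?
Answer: 1464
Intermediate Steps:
M = 2 (M = 3 - 1*1 = 3 - 1 = 2)
Y(l) = -l/2 (Y(l) = l/(-1) + l/2 = l*(-1) + l*(½) = -l + l/2 = -l/2)
48*((4*6 + Y(-3)) + 5) = 48*((4*6 - ½*(-3)) + 5) = 48*((24 + 3/2) + 5) = 48*(51/2 + 5) = 48*(61/2) = 1464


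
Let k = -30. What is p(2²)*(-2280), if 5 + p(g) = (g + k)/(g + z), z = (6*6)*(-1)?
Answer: 19095/2 ≈ 9547.5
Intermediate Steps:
z = -36 (z = 36*(-1) = -36)
p(g) = -5 + (-30 + g)/(-36 + g) (p(g) = -5 + (g - 30)/(g - 36) = -5 + (-30 + g)/(-36 + g))
p(2²)*(-2280) = (2*(75 - 2*2²)/(-36 + 2²))*(-2280) = (2*(75 - 2*4)/(-36 + 4))*(-2280) = (2*(75 - 8)/(-32))*(-2280) = (2*(-1/32)*67)*(-2280) = -67/16*(-2280) = 19095/2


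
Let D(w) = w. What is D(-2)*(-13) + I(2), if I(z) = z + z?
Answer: 30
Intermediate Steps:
I(z) = 2*z
D(-2)*(-13) + I(2) = -2*(-13) + 2*2 = 26 + 4 = 30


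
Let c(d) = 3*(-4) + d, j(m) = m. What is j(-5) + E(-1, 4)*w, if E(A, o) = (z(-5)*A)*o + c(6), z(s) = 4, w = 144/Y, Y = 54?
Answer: -191/3 ≈ -63.667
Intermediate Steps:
w = 8/3 (w = 144/54 = 144*(1/54) = 8/3 ≈ 2.6667)
c(d) = -12 + d
E(A, o) = -6 + 4*A*o (E(A, o) = (4*A)*o + (-12 + 6) = 4*A*o - 6 = -6 + 4*A*o)
j(-5) + E(-1, 4)*w = -5 + (-6 + 4*(-1)*4)*(8/3) = -5 + (-6 - 16)*(8/3) = -5 - 22*8/3 = -5 - 176/3 = -191/3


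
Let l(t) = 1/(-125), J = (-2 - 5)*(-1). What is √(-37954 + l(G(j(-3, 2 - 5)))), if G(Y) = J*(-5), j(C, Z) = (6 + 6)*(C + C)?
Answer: 9*I*√292855/25 ≈ 194.82*I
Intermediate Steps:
j(C, Z) = 24*C (j(C, Z) = 12*(2*C) = 24*C)
J = 7 (J = -7*(-1) = 7)
G(Y) = -35 (G(Y) = 7*(-5) = -35)
l(t) = -1/125
√(-37954 + l(G(j(-3, 2 - 5)))) = √(-37954 - 1/125) = √(-4744251/125) = 9*I*√292855/25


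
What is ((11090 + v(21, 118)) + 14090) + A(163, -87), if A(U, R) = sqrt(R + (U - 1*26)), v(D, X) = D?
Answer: 25201 + 5*sqrt(2) ≈ 25208.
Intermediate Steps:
A(U, R) = sqrt(-26 + R + U) (A(U, R) = sqrt(R + (U - 26)) = sqrt(R + (-26 + U)) = sqrt(-26 + R + U))
((11090 + v(21, 118)) + 14090) + A(163, -87) = ((11090 + 21) + 14090) + sqrt(-26 - 87 + 163) = (11111 + 14090) + sqrt(50) = 25201 + 5*sqrt(2)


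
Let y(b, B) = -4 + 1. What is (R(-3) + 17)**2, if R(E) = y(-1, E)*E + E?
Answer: 529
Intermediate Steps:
y(b, B) = -3
R(E) = -2*E (R(E) = -3*E + E = -2*E)
(R(-3) + 17)**2 = (-2*(-3) + 17)**2 = (6 + 17)**2 = 23**2 = 529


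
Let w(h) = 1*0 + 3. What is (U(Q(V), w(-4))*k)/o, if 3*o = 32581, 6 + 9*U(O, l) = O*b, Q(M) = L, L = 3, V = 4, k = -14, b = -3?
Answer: 70/32581 ≈ 0.0021485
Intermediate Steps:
w(h) = 3 (w(h) = 0 + 3 = 3)
Q(M) = 3
U(O, l) = -⅔ - O/3 (U(O, l) = -⅔ + (O*(-3))/9 = -⅔ + (-3*O)/9 = -⅔ - O/3)
o = 32581/3 (o = (⅓)*32581 = 32581/3 ≈ 10860.)
(U(Q(V), w(-4))*k)/o = ((-⅔ - ⅓*3)*(-14))/(32581/3) = ((-⅔ - 1)*(-14))*(3/32581) = -5/3*(-14)*(3/32581) = (70/3)*(3/32581) = 70/32581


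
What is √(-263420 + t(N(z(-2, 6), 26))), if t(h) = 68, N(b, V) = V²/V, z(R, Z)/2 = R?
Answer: 2*I*√65838 ≈ 513.18*I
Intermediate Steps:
z(R, Z) = 2*R
N(b, V) = V
√(-263420 + t(N(z(-2, 6), 26))) = √(-263420 + 68) = √(-263352) = 2*I*√65838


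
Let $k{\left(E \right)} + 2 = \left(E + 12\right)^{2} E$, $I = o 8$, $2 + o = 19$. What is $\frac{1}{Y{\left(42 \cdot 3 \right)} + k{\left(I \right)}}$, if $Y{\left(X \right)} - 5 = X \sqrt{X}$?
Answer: $\frac{2978947}{8874123228433} - \frac{378 \sqrt{14}}{8874123228433} \approx 3.3553 \cdot 10^{-7}$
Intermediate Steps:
$o = 17$ ($o = -2 + 19 = 17$)
$I = 136$ ($I = 17 \cdot 8 = 136$)
$k{\left(E \right)} = -2 + E \left(12 + E\right)^{2}$ ($k{\left(E \right)} = -2 + \left(E + 12\right)^{2} E = -2 + \left(12 + E\right)^{2} E = -2 + E \left(12 + E\right)^{2}$)
$Y{\left(X \right)} = 5 + X^{\frac{3}{2}}$ ($Y{\left(X \right)} = 5 + X \sqrt{X} = 5 + X^{\frac{3}{2}}$)
$\frac{1}{Y{\left(42 \cdot 3 \right)} + k{\left(I \right)}} = \frac{1}{\left(5 + \left(42 \cdot 3\right)^{\frac{3}{2}}\right) - \left(2 - 136 \left(12 + 136\right)^{2}\right)} = \frac{1}{\left(5 + 126^{\frac{3}{2}}\right) - \left(2 - 136 \cdot 148^{2}\right)} = \frac{1}{\left(5 + 378 \sqrt{14}\right) + \left(-2 + 136 \cdot 21904\right)} = \frac{1}{\left(5 + 378 \sqrt{14}\right) + \left(-2 + 2978944\right)} = \frac{1}{\left(5 + 378 \sqrt{14}\right) + 2978942} = \frac{1}{2978947 + 378 \sqrt{14}}$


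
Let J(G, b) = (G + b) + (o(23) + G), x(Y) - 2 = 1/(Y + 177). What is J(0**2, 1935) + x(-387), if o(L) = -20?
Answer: 402569/210 ≈ 1917.0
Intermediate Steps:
x(Y) = 2 + 1/(177 + Y) (x(Y) = 2 + 1/(Y + 177) = 2 + 1/(177 + Y))
J(G, b) = -20 + b + 2*G (J(G, b) = (G + b) + (-20 + G) = -20 + b + 2*G)
J(0**2, 1935) + x(-387) = (-20 + 1935 + 2*0**2) + (355 + 2*(-387))/(177 - 387) = (-20 + 1935 + 2*0) + (355 - 774)/(-210) = (-20 + 1935 + 0) - 1/210*(-419) = 1915 + 419/210 = 402569/210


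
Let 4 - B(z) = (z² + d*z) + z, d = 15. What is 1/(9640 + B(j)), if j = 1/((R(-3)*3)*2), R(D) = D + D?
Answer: 1296/12499199 ≈ 0.00010369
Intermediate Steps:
R(D) = 2*D
j = -1/36 (j = 1/(((2*(-3))*3)*2) = 1/(-6*3*2) = 1/(-18*2) = 1/(-36) = -1/36 ≈ -0.027778)
B(z) = 4 - z² - 16*z (B(z) = 4 - ((z² + 15*z) + z) = 4 - (z² + 16*z) = 4 + (-z² - 16*z) = 4 - z² - 16*z)
1/(9640 + B(j)) = 1/(9640 + (4 - (-1/36)² - 16*(-1/36))) = 1/(9640 + (4 - 1*1/1296 + 4/9)) = 1/(9640 + (4 - 1/1296 + 4/9)) = 1/(9640 + 5759/1296) = 1/(12499199/1296) = 1296/12499199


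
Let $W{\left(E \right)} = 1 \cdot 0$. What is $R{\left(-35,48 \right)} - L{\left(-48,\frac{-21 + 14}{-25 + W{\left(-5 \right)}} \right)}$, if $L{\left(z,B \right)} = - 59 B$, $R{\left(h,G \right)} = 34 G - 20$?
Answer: $\frac{40713}{25} \approx 1628.5$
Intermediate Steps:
$W{\left(E \right)} = 0$
$R{\left(h,G \right)} = -20 + 34 G$
$R{\left(-35,48 \right)} - L{\left(-48,\frac{-21 + 14}{-25 + W{\left(-5 \right)}} \right)} = \left(-20 + 34 \cdot 48\right) - - 59 \frac{-21 + 14}{-25 + 0} = \left(-20 + 1632\right) - - 59 \left(- \frac{7}{-25}\right) = 1612 - - 59 \left(\left(-7\right) \left(- \frac{1}{25}\right)\right) = 1612 - \left(-59\right) \frac{7}{25} = 1612 - - \frac{413}{25} = 1612 + \frac{413}{25} = \frac{40713}{25}$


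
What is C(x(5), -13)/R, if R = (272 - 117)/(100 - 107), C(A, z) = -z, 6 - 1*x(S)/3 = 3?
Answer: -91/155 ≈ -0.58710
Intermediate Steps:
x(S) = 9 (x(S) = 18 - 3*3 = 18 - 9 = 9)
R = -155/7 (R = 155/(-7) = 155*(-⅐) = -155/7 ≈ -22.143)
C(x(5), -13)/R = (-1*(-13))/(-155/7) = 13*(-7/155) = -91/155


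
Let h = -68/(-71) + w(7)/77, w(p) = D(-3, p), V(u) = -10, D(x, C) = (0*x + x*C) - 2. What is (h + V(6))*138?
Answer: -7047246/5467 ≈ -1289.1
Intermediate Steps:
D(x, C) = -2 + C*x (D(x, C) = (0 + C*x) - 2 = C*x - 2 = -2 + C*x)
w(p) = -2 - 3*p (w(p) = -2 + p*(-3) = -2 - 3*p)
h = 3603/5467 (h = -68/(-71) + (-2 - 3*7)/77 = -68*(-1/71) + (-2 - 21)*(1/77) = 68/71 - 23*1/77 = 68/71 - 23/77 = 3603/5467 ≈ 0.65905)
(h + V(6))*138 = (3603/5467 - 10)*138 = -51067/5467*138 = -7047246/5467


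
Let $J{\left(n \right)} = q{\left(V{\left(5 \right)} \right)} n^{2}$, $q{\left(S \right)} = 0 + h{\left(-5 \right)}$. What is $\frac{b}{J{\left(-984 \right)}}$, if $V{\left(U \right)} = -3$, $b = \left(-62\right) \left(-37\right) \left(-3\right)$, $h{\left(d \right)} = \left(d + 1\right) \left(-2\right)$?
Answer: $- \frac{1147}{1291008} \approx -0.00088845$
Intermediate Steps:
$h{\left(d \right)} = -2 - 2 d$ ($h{\left(d \right)} = \left(1 + d\right) \left(-2\right) = -2 - 2 d$)
$b = -6882$ ($b = 2294 \left(-3\right) = -6882$)
$q{\left(S \right)} = 8$ ($q{\left(S \right)} = 0 - -8 = 0 + \left(-2 + 10\right) = 0 + 8 = 8$)
$J{\left(n \right)} = 8 n^{2}$
$\frac{b}{J{\left(-984 \right)}} = - \frac{6882}{8 \left(-984\right)^{2}} = - \frac{6882}{8 \cdot 968256} = - \frac{6882}{7746048} = \left(-6882\right) \frac{1}{7746048} = - \frac{1147}{1291008}$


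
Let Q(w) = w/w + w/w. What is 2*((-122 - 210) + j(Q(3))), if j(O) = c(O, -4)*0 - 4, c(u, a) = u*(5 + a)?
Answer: -672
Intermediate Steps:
Q(w) = 2 (Q(w) = 1 + 1 = 2)
j(O) = -4 (j(O) = (O*(5 - 4))*0 - 4 = (O*1)*0 - 4 = O*0 - 4 = 0 - 4 = -4)
2*((-122 - 210) + j(Q(3))) = 2*((-122 - 210) - 4) = 2*(-332 - 4) = 2*(-336) = -672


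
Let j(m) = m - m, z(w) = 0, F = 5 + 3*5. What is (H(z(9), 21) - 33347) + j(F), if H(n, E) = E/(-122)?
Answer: -4068355/122 ≈ -33347.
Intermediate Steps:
F = 20 (F = 5 + 15 = 20)
j(m) = 0
H(n, E) = -E/122 (H(n, E) = E*(-1/122) = -E/122)
(H(z(9), 21) - 33347) + j(F) = (-1/122*21 - 33347) + 0 = (-21/122 - 33347) + 0 = -4068355/122 + 0 = -4068355/122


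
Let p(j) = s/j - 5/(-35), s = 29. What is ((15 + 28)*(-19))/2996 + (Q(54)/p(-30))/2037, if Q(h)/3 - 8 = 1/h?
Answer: -129877033/452482884 ≈ -0.28703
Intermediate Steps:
Q(h) = 24 + 3/h
p(j) = ⅐ + 29/j (p(j) = 29/j - 5/(-35) = 29/j - 5*(-1/35) = 29/j + ⅐ = ⅐ + 29/j)
((15 + 28)*(-19))/2996 + (Q(54)/p(-30))/2037 = ((15 + 28)*(-19))/2996 + ((24 + 3/54)/(((⅐)*(203 - 30)/(-30))))/2037 = (43*(-19))*(1/2996) + ((24 + 3*(1/54))/(((⅐)*(-1/30)*173)))*(1/2037) = -817*1/2996 + ((24 + 1/18)/(-173/210))*(1/2037) = -817/2996 + ((433/18)*(-210/173))*(1/2037) = -817/2996 - 15155/519*1/2037 = -817/2996 - 2165/151029 = -129877033/452482884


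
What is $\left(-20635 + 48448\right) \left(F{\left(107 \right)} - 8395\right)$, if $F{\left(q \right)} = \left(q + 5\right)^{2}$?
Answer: $115396137$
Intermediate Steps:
$F{\left(q \right)} = \left(5 + q\right)^{2}$
$\left(-20635 + 48448\right) \left(F{\left(107 \right)} - 8395\right) = \left(-20635 + 48448\right) \left(\left(5 + 107\right)^{2} - 8395\right) = 27813 \left(112^{2} - 8395\right) = 27813 \left(12544 - 8395\right) = 27813 \cdot 4149 = 115396137$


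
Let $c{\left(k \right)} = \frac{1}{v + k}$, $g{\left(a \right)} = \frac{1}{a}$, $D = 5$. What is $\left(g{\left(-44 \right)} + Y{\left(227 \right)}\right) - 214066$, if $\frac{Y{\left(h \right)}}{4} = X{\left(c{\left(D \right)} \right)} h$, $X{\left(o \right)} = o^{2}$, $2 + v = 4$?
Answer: $- \frac{461486393}{2156} \approx -2.1405 \cdot 10^{5}$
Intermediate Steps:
$v = 2$ ($v = -2 + 4 = 2$)
$c{\left(k \right)} = \frac{1}{2 + k}$
$Y{\left(h \right)} = \frac{4 h}{49}$ ($Y{\left(h \right)} = 4 \left(\frac{1}{2 + 5}\right)^{2} h = 4 \left(\frac{1}{7}\right)^{2} h = 4 \frac{h}{49} = \frac{4 h}{49}$)
$\left(g{\left(-44 \right)} + Y{\left(227 \right)}\right) - 214066 = \left(\frac{1}{-44} + \frac{4}{49} \cdot 227\right) - 214066 = \left(- \frac{1}{44} + \frac{908}{49}\right) - 214066 = \frac{39903}{2156} - 214066 = - \frac{461486393}{2156}$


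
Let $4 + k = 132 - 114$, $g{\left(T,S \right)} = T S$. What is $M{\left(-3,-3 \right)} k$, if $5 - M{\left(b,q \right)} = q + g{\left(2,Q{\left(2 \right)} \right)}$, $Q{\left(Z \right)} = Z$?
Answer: $56$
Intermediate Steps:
$g{\left(T,S \right)} = S T$
$M{\left(b,q \right)} = 1 - q$ ($M{\left(b,q \right)} = 5 - \left(q + 2 \cdot 2\right) = 5 - \left(q + 4\right) = 5 - \left(4 + q\right) = 1 - q$)
$k = 14$ ($k = -4 + \left(132 - 114\right) = -4 + 18 = 14$)
$M{\left(-3,-3 \right)} k = \left(1 - -3\right) 14 = \left(1 + 3\right) 14 = 4 \cdot 14 = 56$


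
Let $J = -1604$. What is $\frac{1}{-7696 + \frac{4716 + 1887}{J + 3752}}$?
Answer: $- \frac{716}{5508135} \approx -0.00012999$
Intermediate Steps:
$\frac{1}{-7696 + \frac{4716 + 1887}{J + 3752}} = \frac{1}{-7696 + \frac{4716 + 1887}{-1604 + 3752}} = \frac{1}{-7696 + \frac{6603}{2148}} = \frac{1}{-7696 + 6603 \cdot \frac{1}{2148}} = \frac{1}{-7696 + \frac{2201}{716}} = \frac{1}{- \frac{5508135}{716}} = - \frac{716}{5508135}$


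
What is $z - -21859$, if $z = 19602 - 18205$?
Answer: $23256$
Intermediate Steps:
$z = 1397$
$z - -21859 = 1397 - -21859 = 1397 + 21859 = 23256$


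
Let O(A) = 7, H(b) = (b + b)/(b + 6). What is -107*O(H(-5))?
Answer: -749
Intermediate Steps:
H(b) = 2*b/(6 + b) (H(b) = (2*b)/(6 + b) = 2*b/(6 + b))
-107*O(H(-5)) = -107*7 = -749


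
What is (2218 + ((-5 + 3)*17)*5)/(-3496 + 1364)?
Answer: -512/533 ≈ -0.96060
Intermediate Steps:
(2218 + ((-5 + 3)*17)*5)/(-3496 + 1364) = (2218 - 2*17*5)/(-2132) = (2218 - 34*5)*(-1/2132) = (2218 - 170)*(-1/2132) = 2048*(-1/2132) = -512/533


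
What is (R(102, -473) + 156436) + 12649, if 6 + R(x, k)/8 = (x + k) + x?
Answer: 166885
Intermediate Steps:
R(x, k) = -48 + 8*k + 16*x (R(x, k) = -48 + 8*((x + k) + x) = -48 + 8*((k + x) + x) = -48 + 8*(k + 2*x) = -48 + (8*k + 16*x) = -48 + 8*k + 16*x)
(R(102, -473) + 156436) + 12649 = ((-48 + 8*(-473) + 16*102) + 156436) + 12649 = ((-48 - 3784 + 1632) + 156436) + 12649 = (-2200 + 156436) + 12649 = 154236 + 12649 = 166885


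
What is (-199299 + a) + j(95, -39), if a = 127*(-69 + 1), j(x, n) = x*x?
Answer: -198910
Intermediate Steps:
j(x, n) = x²
a = -8636 (a = 127*(-68) = -8636)
(-199299 + a) + j(95, -39) = (-199299 - 8636) + 95² = -207935 + 9025 = -198910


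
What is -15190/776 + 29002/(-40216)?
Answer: -19793331/975238 ≈ -20.296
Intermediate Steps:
-15190/776 + 29002/(-40216) = -15190*1/776 + 29002*(-1/40216) = -7595/388 - 14501/20108 = -19793331/975238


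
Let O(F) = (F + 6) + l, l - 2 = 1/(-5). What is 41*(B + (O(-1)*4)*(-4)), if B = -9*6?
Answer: -33374/5 ≈ -6674.8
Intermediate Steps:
B = -54
l = 9/5 (l = 2 + 1/(-5) = 2 - ⅕ = 9/5 ≈ 1.8000)
O(F) = 39/5 + F (O(F) = (F + 6) + 9/5 = (6 + F) + 9/5 = 39/5 + F)
41*(B + (O(-1)*4)*(-4)) = 41*(-54 + ((39/5 - 1)*4)*(-4)) = 41*(-54 + ((34/5)*4)*(-4)) = 41*(-54 + (136/5)*(-4)) = 41*(-54 - 544/5) = 41*(-814/5) = -33374/5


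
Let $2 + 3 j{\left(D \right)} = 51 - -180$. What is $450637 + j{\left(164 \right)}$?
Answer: $\frac{1352140}{3} \approx 4.5071 \cdot 10^{5}$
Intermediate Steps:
$j{\left(D \right)} = \frac{229}{3}$ ($j{\left(D \right)} = - \frac{2}{3} + \frac{51 - -180}{3} = - \frac{2}{3} + \frac{51 + 180}{3} = - \frac{2}{3} + \frac{1}{3} \cdot 231 = - \frac{2}{3} + 77 = \frac{229}{3}$)
$450637 + j{\left(164 \right)} = 450637 + \frac{229}{3} = \frac{1352140}{3}$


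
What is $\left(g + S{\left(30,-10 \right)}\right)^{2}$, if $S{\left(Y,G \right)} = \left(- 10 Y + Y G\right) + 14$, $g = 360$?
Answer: $51076$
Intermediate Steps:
$S{\left(Y,G \right)} = 14 - 10 Y + G Y$ ($S{\left(Y,G \right)} = \left(- 10 Y + G Y\right) + 14 = 14 - 10 Y + G Y$)
$\left(g + S{\left(30,-10 \right)}\right)^{2} = \left(360 - 586\right)^{2} = \left(-226\right)^{2} = 51076$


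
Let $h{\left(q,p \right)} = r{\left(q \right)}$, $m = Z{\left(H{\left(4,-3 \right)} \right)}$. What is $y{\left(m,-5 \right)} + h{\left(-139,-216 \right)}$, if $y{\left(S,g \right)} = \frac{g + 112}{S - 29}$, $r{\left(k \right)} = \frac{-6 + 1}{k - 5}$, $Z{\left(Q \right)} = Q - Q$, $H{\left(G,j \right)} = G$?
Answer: $- \frac{15263}{4176} \approx -3.6549$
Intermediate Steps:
$Z{\left(Q \right)} = 0$
$m = 0$
$r{\left(k \right)} = - \frac{5}{-5 + k}$
$h{\left(q,p \right)} = - \frac{5}{-5 + q}$
$y{\left(S,g \right)} = \frac{112 + g}{-29 + S}$
$y{\left(m,-5 \right)} + h{\left(-139,-216 \right)} = \frac{112 - 5}{-29 + 0} - \frac{5}{-5 - 139} = \frac{1}{-29} \cdot 107 - \frac{5}{-144} = \left(- \frac{1}{29}\right) 107 - - \frac{5}{144} = - \frac{107}{29} + \frac{5}{144} = - \frac{15263}{4176}$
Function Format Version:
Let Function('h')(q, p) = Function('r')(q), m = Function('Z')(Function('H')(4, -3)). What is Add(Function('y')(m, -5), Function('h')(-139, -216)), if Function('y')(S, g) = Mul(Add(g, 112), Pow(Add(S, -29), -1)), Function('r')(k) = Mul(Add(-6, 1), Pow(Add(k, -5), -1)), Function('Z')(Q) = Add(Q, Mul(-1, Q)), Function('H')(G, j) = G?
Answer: Rational(-15263, 4176) ≈ -3.6549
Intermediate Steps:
Function('Z')(Q) = 0
m = 0
Function('r')(k) = Mul(-5, Pow(Add(-5, k), -1))
Function('h')(q, p) = Mul(-5, Pow(Add(-5, q), -1))
Function('y')(S, g) = Mul(Pow(Add(-29, S), -1), Add(112, g)) (Function('y')(S, g) = Mul(Add(112, g), Pow(Add(-29, S), -1)) = Mul(Pow(Add(-29, S), -1), Add(112, g)))
Add(Function('y')(m, -5), Function('h')(-139, -216)) = Add(Mul(Pow(Add(-29, 0), -1), Add(112, -5)), Mul(-5, Pow(Add(-5, -139), -1))) = Add(Mul(Pow(-29, -1), 107), Mul(-5, Pow(-144, -1))) = Add(Mul(Rational(-1, 29), 107), Mul(-5, Rational(-1, 144))) = Add(Rational(-107, 29), Rational(5, 144)) = Rational(-15263, 4176)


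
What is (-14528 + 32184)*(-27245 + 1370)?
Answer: -456849000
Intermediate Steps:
(-14528 + 32184)*(-27245 + 1370) = 17656*(-25875) = -456849000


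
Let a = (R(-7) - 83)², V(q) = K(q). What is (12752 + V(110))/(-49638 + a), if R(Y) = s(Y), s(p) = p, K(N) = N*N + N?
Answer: -1783/2967 ≈ -0.60094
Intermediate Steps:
K(N) = N + N² (K(N) = N² + N = N + N²)
V(q) = q*(1 + q)
R(Y) = Y
a = 8100 (a = (-7 - 83)² = (-90)² = 8100)
(12752 + V(110))/(-49638 + a) = (12752 + 110*(1 + 110))/(-49638 + 8100) = (12752 + 110*111)/(-41538) = (12752 + 12210)*(-1/41538) = 24962*(-1/41538) = -1783/2967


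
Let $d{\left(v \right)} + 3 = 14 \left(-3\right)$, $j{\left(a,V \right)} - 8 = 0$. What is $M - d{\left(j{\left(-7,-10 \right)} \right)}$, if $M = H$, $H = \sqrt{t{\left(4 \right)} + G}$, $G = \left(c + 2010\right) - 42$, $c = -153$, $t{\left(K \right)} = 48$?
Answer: $45 + 9 \sqrt{23} \approx 88.162$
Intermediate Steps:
$j{\left(a,V \right)} = 8$ ($j{\left(a,V \right)} = 8 + 0 = 8$)
$d{\left(v \right)} = -45$ ($d{\left(v \right)} = -3 + 14 \left(-3\right) = -3 - 42 = -45$)
$G = 1815$ ($G = \left(-153 + 2010\right) - 42 = 1857 - 42 = 1815$)
$H = 9 \sqrt{23}$ ($H = \sqrt{48 + 1815} = \sqrt{1863} = 9 \sqrt{23} \approx 43.162$)
$M = 9 \sqrt{23} \approx 43.162$
$M - d{\left(j{\left(-7,-10 \right)} \right)} = 9 \sqrt{23} - -45 = 9 \sqrt{23} + 45 = 45 + 9 \sqrt{23}$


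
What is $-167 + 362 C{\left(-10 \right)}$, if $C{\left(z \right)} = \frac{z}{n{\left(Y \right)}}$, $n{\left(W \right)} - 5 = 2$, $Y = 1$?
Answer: $- \frac{4789}{7} \approx -684.14$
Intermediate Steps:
$n{\left(W \right)} = 7$ ($n{\left(W \right)} = 5 + 2 = 7$)
$C{\left(z \right)} = \frac{z}{7}$
$-167 + 362 C{\left(-10 \right)} = -167 + 362 \cdot \frac{1}{7} \left(-10\right) = -167 + 362 \left(- \frac{10}{7}\right) = -167 - \frac{3620}{7} = - \frac{4789}{7}$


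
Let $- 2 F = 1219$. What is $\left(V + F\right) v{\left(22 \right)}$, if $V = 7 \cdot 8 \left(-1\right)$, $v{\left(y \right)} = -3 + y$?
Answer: $- \frac{25289}{2} \approx -12645.0$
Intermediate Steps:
$F = - \frac{1219}{2}$ ($F = \left(- \frac{1}{2}\right) 1219 = - \frac{1219}{2} \approx -609.5$)
$V = -56$ ($V = 56 \left(-1\right) = -56$)
$\left(V + F\right) v{\left(22 \right)} = \left(-56 - \frac{1219}{2}\right) \left(-3 + 22\right) = \left(- \frac{1331}{2}\right) 19 = - \frac{25289}{2}$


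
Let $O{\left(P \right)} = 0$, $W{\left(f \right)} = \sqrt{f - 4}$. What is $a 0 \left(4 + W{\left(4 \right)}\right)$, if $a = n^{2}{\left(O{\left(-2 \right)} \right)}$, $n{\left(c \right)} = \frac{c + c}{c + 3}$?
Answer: $0$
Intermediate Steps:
$W{\left(f \right)} = \sqrt{-4 + f}$
$n{\left(c \right)} = \frac{2 c}{3 + c}$
$a = 0$ ($a = \left(2 \cdot 0 \frac{1}{3 + 0}\right)^{2} = \left(2 \cdot 0 \cdot \frac{1}{3}\right)^{2} = 0^{2} = 0$)
$a 0 \left(4 + W{\left(4 \right)}\right) = 0 \cdot 0 \left(4 + \sqrt{-4 + 4}\right) = 0 \cdot 0 \left(4 + \sqrt{0}\right) = 0 \cdot 0 \left(4 + 0\right) = 0 \cdot 0 \cdot 4 = 0 \cdot 0 = 0$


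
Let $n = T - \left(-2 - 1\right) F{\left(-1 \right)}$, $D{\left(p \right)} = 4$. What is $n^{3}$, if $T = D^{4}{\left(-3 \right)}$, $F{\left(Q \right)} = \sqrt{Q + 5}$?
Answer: $17984728$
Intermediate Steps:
$F{\left(Q \right)} = \sqrt{5 + Q}$
$T = 256$ ($T = 4^{4} = 256$)
$n = 262$ ($n = 256 - \left(-2 - 1\right) \sqrt{5 - 1} = 256 - - 3 \sqrt{4} = 256 - \left(-3\right) 2 = 256 - -6 = 256 + 6 = 262$)
$n^{3} = 262^{3} = 17984728$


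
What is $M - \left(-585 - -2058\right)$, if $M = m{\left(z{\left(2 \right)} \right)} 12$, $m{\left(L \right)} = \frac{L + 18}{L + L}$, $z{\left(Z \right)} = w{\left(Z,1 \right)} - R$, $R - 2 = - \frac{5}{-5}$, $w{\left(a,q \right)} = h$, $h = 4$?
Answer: $-1359$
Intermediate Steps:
$w{\left(a,q \right)} = 4$
$R = 3$ ($R = 2 - \frac{5}{-5} = 2 - -1 = 2 + 1 = 3$)
$z{\left(Z \right)} = 1$ ($z{\left(Z \right)} = 4 - 3 = 1$)
$m{\left(L \right)} = \frac{18 + L}{2 L}$
$M = 114$ ($M = \frac{18 + 1}{2 \cdot 1} \cdot 12 = \frac{1}{2} \cdot 1 \cdot 19 \cdot 12 = \frac{19}{2} \cdot 12 = 114$)
$M - \left(-585 - -2058\right) = 114 - \left(-585 - -2058\right) = 114 - \left(-585 + 2058\right) = 114 - 1473 = -1359$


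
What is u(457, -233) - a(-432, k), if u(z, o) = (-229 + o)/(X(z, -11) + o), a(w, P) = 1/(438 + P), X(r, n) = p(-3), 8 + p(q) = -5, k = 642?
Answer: 83119/44280 ≈ 1.8771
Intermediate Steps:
p(q) = -13 (p(q) = -8 - 5 = -13)
X(r, n) = -13
u(z, o) = (-229 + o)/(-13 + o)
u(457, -233) - a(-432, k) = (-229 - 233)/(-13 - 233) - 1/(438 + 642) = -462/(-246) - 1/1080 = -1/246*(-462) - 1*1/1080 = 77/41 - 1/1080 = 83119/44280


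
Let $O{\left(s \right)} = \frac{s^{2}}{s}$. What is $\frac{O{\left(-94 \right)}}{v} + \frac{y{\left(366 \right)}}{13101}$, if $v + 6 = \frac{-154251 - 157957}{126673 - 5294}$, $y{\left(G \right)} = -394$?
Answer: $\frac{74533780159}{6815677341} \approx 10.936$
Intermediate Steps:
$v = - \frac{1040482}{121379}$ ($v = -6 + \frac{-154251 - 157957}{126673 - 5294} = -6 - \frac{312208}{121379} = - \frac{1040482}{121379} \approx -8.5722$)
$O{\left(s \right)} = s$
$\frac{O{\left(-94 \right)}}{v} + \frac{y{\left(366 \right)}}{13101} = - \frac{94}{- \frac{1040482}{121379}} - \frac{394}{13101} = \left(-94\right) \left(- \frac{121379}{1040482}\right) - \frac{394}{13101} = \frac{5704813}{520241} - \frac{394}{13101} = \frac{74533780159}{6815677341}$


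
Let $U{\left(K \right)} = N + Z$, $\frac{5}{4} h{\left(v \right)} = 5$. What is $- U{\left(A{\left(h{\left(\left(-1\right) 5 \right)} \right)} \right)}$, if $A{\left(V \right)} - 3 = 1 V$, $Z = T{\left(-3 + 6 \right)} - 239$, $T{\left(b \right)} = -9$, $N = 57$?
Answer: $191$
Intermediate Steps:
$Z = -248$ ($Z = -9 - 239 = -248$)
$h{\left(v \right)} = 4$ ($h{\left(v \right)} = \frac{4}{5} \cdot 5 = 4$)
$A{\left(V \right)} = 3 + V$ ($A{\left(V \right)} = 3 + 1 V = 3 + V$)
$U{\left(K \right)} = -191$ ($U{\left(K \right)} = 57 - 248 = -191$)
$- U{\left(A{\left(h{\left(\left(-1\right) 5 \right)} \right)} \right)} = \left(-1\right) \left(-191\right) = 191$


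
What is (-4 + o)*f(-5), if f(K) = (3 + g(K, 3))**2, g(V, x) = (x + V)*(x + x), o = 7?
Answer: 243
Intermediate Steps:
g(V, x) = 2*x*(V + x) (g(V, x) = (V + x)*(2*x) = 2*x*(V + x))
f(K) = (21 + 6*K)**2 (f(K) = (3 + 2*3*(K + 3))**2 = (3 + 2*3*(3 + K))**2 = (3 + (18 + 6*K))**2 = (21 + 6*K)**2)
(-4 + o)*f(-5) = (-4 + 7)*(9*(7 + 2*(-5))**2) = 3*(9*(7 - 10)**2) = 3*(9*(-3)**2) = 3*(9*9) = 3*81 = 243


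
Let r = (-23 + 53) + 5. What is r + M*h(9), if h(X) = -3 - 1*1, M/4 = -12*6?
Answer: 1187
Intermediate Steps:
r = 35 (r = 30 + 5 = 35)
M = -288 (M = 4*(-12*6) = 4*(-72) = -288)
h(X) = -4 (h(X) = -3 - 1 = -4)
r + M*h(9) = 35 - 288*(-4) = 35 + 1152 = 1187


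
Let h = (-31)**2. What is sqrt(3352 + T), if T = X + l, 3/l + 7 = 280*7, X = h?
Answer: 2*sqrt(456963591)/651 ≈ 65.673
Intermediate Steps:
h = 961
X = 961
l = 1/651 (l = 3/(-7 + 280*7) = 3/(-7 + 1960) = 3/1953 = 3*(1/1953) = 1/651 ≈ 0.0015361)
T = 625612/651 (T = 961 + 1/651 = 625612/651 ≈ 961.00)
sqrt(3352 + T) = sqrt(3352 + 625612/651) = sqrt(2807764/651) = 2*sqrt(456963591)/651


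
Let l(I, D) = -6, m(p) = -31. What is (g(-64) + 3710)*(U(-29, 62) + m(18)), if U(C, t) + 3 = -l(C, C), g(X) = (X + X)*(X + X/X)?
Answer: -329672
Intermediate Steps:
g(X) = 2*X*(1 + X) (g(X) = (2*X)*(X + 1) = (2*X)*(1 + X) = 2*X*(1 + X))
U(C, t) = 3 (U(C, t) = -3 - 1*(-6) = -3 + 6 = 3)
(g(-64) + 3710)*(U(-29, 62) + m(18)) = (2*(-64)*(1 - 64) + 3710)*(3 - 31) = (2*(-64)*(-63) + 3710)*(-28) = (8064 + 3710)*(-28) = 11774*(-28) = -329672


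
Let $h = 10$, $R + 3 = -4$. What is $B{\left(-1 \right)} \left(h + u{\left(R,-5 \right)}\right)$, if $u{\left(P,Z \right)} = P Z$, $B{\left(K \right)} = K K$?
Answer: $45$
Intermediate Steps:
$R = -7$ ($R = -3 - 4 = -7$)
$B{\left(K \right)} = K^{2}$
$B{\left(-1 \right)} \left(h + u{\left(R,-5 \right)}\right) = \left(-1\right)^{2} \left(10 - -35\right) = 1 \left(10 + 35\right) = 1 \cdot 45 = 45$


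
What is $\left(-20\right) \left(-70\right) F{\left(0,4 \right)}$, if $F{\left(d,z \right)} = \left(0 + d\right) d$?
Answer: $0$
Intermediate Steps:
$F{\left(d,z \right)} = d^{2}$ ($F{\left(d,z \right)} = d d = d^{2}$)
$\left(-20\right) \left(-70\right) F{\left(0,4 \right)} = \left(-20\right) \left(-70\right) 0^{2} = 1400 \cdot 0 = 0$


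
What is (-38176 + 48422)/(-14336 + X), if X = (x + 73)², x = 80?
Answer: 10246/9073 ≈ 1.1293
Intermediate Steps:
X = 23409 (X = (80 + 73)² = 153² = 23409)
(-38176 + 48422)/(-14336 + X) = (-38176 + 48422)/(-14336 + 23409) = 10246/9073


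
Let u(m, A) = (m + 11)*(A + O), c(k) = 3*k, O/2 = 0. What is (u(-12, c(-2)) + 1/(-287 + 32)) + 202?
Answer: 53039/255 ≈ 208.00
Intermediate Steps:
O = 0 (O = 2*0 = 0)
u(m, A) = A*(11 + m) (u(m, A) = (m + 11)*(A + 0) = (11 + m)*A = A*(11 + m))
(u(-12, c(-2)) + 1/(-287 + 32)) + 202 = ((3*(-2))*(11 - 12) + 1/(-287 + 32)) + 202 = (-6*(-1) + 1/(-255)) + 202 = (6 - 1/255) + 202 = 1529/255 + 202 = 53039/255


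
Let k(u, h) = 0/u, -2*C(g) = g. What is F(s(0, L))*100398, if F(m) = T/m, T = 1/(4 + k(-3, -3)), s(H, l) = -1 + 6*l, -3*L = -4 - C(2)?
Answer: 50199/10 ≈ 5019.9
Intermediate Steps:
C(g) = -g/2
k(u, h) = 0
L = 1 (L = -(-4 - (-1)*2/2)/3 = -(-4 - 1*(-1))/3 = -(-4 + 1)/3 = -1/3*(-3) = 1)
T = 1/4 (T = 1/(4 + 0) = 1/4 ≈ 0.25000)
F(m) = 1/(4*m)
F(s(0, L))*100398 = (1/(4*(-1 + 6*1)))*100398 = (1/(4*(-1 + 6)))*100398 = ((1/4)/5)*100398 = ((1/4)*(1/5))*100398 = (1/20)*100398 = 50199/10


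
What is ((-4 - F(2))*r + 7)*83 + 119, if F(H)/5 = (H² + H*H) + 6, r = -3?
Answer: 19126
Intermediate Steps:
F(H) = 30 + 10*H² (F(H) = 5*((H² + H*H) + 6) = 5*((H² + H²) + 6) = 5*(2*H² + 6) = 5*(6 + 2*H²) = 30 + 10*H²)
((-4 - F(2))*r + 7)*83 + 119 = ((-4 - (30 + 10*2²))*(-3) + 7)*83 + 119 = ((-4 - (30 + 10*4))*(-3) + 7)*83 + 119 = ((-4 - (30 + 40))*(-3) + 7)*83 + 119 = ((-4 - 1*70)*(-3) + 7)*83 + 119 = ((-4 - 70)*(-3) + 7)*83 + 119 = (-74*(-3) + 7)*83 + 119 = (222 + 7)*83 + 119 = 229*83 + 119 = 19007 + 119 = 19126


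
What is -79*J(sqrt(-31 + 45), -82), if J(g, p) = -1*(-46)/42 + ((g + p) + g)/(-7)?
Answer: -21251/21 + 158*sqrt(14)/7 ≈ -927.50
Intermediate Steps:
J(g, p) = 23/21 - 2*g/7 - p/7 (J(g, p) = 46*(1/42) + (p + 2*g)*(-1/7) = 23/21 + (-2*g/7 - p/7) = 23/21 - 2*g/7 - p/7)
-79*J(sqrt(-31 + 45), -82) = -79*(23/21 - 2*sqrt(-31 + 45)/7 - 1/7*(-82)) = -79*(23/21 - 2*sqrt(14)/7 + 82/7) = -79*(269/21 - 2*sqrt(14)/7) = -21251/21 + 158*sqrt(14)/7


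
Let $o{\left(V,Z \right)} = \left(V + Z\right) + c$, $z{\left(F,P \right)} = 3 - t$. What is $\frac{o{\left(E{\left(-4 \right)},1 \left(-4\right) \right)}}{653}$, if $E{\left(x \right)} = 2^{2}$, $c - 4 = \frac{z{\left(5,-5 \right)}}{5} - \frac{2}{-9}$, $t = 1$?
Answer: $\frac{208}{29385} \approx 0.0070784$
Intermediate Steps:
$z{\left(F,P \right)} = 2$ ($z{\left(F,P \right)} = 3 - 1 = 2$)
$c = \frac{208}{45}$ ($c = 4 + \left(\frac{2}{5} - \frac{2}{-9}\right) = 4 + \left(2 \cdot \frac{1}{5} - - \frac{2}{9}\right) = 4 + \left(\frac{2}{5} + \frac{2}{9}\right) = 4 + \frac{28}{45} = \frac{208}{45} \approx 4.6222$)
$E{\left(x \right)} = 4$
$o{\left(V,Z \right)} = \frac{208}{45} + V + Z$ ($o{\left(V,Z \right)} = \left(V + Z\right) + \frac{208}{45} = \frac{208}{45} + V + Z$)
$\frac{o{\left(E{\left(-4 \right)},1 \left(-4\right) \right)}}{653} = \frac{\frac{208}{45} + 4 + 1 \left(-4\right)}{653} = \left(\frac{208}{45} + 4 - 4\right) \frac{1}{653} = \frac{208}{45} \cdot \frac{1}{653} = \frac{208}{29385}$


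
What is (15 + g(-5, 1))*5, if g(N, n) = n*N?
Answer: 50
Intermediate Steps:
g(N, n) = N*n
(15 + g(-5, 1))*5 = (15 - 5*1)*5 = (15 - 5)*5 = 10*5 = 50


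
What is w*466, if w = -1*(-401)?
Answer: 186866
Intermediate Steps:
w = 401
w*466 = 401*466 = 186866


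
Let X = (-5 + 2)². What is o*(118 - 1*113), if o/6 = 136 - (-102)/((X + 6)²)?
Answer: 20468/5 ≈ 4093.6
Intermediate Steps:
X = 9 (X = (-3)² = 9)
o = 20468/25 (o = 6*(136 - (-102)/((9 + 6)²)) = 6*(136 - (-102)/(15²)) = 6*(136 - (-102)/225) = 6*(136 - 1*(-34/75)) = 6*(136 + 34/75) = 6*(10234/75) = 20468/25 ≈ 818.72)
o*(118 - 1*113) = 20468*(118 - 1*113)/25 = 20468*(118 - 113)/25 = (20468/25)*5 = 20468/5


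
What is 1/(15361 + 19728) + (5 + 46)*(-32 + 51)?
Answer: 34001242/35089 ≈ 969.00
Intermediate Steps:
1/(15361 + 19728) + (5 + 46)*(-32 + 51) = 1/35089 + 51*19 = 1/35089 + 969 = 34001242/35089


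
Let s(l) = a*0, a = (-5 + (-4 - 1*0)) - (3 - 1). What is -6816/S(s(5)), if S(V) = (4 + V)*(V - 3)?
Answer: 568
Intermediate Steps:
a = -11 (a = (-5 + (-4 + 0)) - 1*2 = (-5 - 4) - 2 = -9 - 2 = -11)
s(l) = 0 (s(l) = -11*0 = 0)
S(V) = (-3 + V)*(4 + V) (S(V) = (4 + V)*(-3 + V) = (-3 + V)*(4 + V))
-6816/S(s(5)) = -6816/(-12 + 0 + 0²) = -6816/(-12 + 0 + 0) = -6816/(-12) = -6816*(-1/12) = 568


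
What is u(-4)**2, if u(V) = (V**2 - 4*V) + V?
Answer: 784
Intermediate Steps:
u(V) = V**2 - 3*V
u(-4)**2 = (-4*(-3 - 4))**2 = (-4*(-7))**2 = 28**2 = 784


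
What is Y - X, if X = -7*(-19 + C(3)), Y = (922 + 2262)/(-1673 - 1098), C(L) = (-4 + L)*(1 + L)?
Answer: -449315/2771 ≈ -162.15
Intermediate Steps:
C(L) = (1 + L)*(-4 + L)
Y = -3184/2771 (Y = 3184/(-2771) = 3184*(-1/2771) = -3184/2771 ≈ -1.1490)
X = 161 (X = -7*(-19 + (-4 + 3² - 3*3)) = -7*(-19 + (-4 + 9 - 9)) = -7*(-19 - 4) = -7*(-23) = 161)
Y - X = -3184/2771 - 1*161 = -3184/2771 - 161 = -449315/2771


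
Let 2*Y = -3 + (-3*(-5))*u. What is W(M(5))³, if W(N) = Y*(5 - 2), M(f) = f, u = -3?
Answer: -373248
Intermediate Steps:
Y = -24 (Y = (-3 - 3*(-5)*(-3))/2 = (-3 + 15*(-3))/2 = (-3 - 45)/2 = (½)*(-48) = -24)
W(N) = -72 (W(N) = -24*(5 - 2) = -24*3 = -72)
W(M(5))³ = (-72)³ = -373248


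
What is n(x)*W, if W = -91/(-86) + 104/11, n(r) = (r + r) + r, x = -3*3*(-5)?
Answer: 1342575/946 ≈ 1419.2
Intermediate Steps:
x = 45 (x = -9*(-5) = 45)
n(r) = 3*r (n(r) = 2*r + r = 3*r)
W = 9945/946 (W = -91*(-1/86) + 104*(1/11) = 91/86 + 104/11 = 9945/946 ≈ 10.513)
n(x)*W = (3*45)*(9945/946) = 135*(9945/946) = 1342575/946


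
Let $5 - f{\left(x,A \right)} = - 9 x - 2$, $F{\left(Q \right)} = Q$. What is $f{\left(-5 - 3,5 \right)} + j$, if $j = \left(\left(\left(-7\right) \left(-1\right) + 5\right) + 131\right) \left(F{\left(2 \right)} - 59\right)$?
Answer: $-8216$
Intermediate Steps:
$f{\left(x,A \right)} = 7 + 9 x$ ($f{\left(x,A \right)} = 5 - \left(- 9 x - 2\right) = 5 - \left(-2 - 9 x\right) = 5 + \left(2 + 9 x\right) = 7 + 9 x$)
$j = -8151$ ($j = \left(\left(\left(-7\right) \left(-1\right) + 5\right) + 131\right) \left(2 - 59\right) = \left(\left(7 + 5\right) + 131\right) \left(-57\right) = \left(12 + 131\right) \left(-57\right) = 143 \left(-57\right) = -8151$)
$f{\left(-5 - 3,5 \right)} + j = \left(7 + 9 \left(-5 - 3\right)\right) - 8151 = \left(7 + 9 \left(-8\right)\right) - 8151 = \left(7 - 72\right) - 8151 = -65 - 8151 = -8216$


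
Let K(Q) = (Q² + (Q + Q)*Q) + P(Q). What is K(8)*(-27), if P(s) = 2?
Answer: -5238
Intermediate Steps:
K(Q) = 2 + 3*Q² (K(Q) = (Q² + (Q + Q)*Q) + 2 = (Q² + (2*Q)*Q) + 2 = (Q² + 2*Q²) + 2 = 3*Q² + 2 = 2 + 3*Q²)
K(8)*(-27) = (2 + 3*8²)*(-27) = (2 + 3*64)*(-27) = (2 + 192)*(-27) = 194*(-27) = -5238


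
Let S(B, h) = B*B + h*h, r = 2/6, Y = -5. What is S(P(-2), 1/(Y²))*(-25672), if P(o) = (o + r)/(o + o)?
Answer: -50602721/11250 ≈ -4498.0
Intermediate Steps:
r = ⅓ (r = 2*(⅙) = ⅓ ≈ 0.33333)
P(o) = (⅓ + o)/(2*o) (P(o) = (o + ⅓)/(o + o) = (⅓ + o)/((2*o)) = (⅓ + o)*(1/(2*o)) = (⅓ + o)/(2*o))
S(B, h) = B² + h²
S(P(-2), 1/(Y²))*(-25672) = (((⅙)*(1 + 3*(-2))/(-2))² + (1/((-5)²))²)*(-25672) = (((⅙)*(-½)*(1 - 6))² + (1/25)²)*(-25672) = (((⅙)*(-½)*(-5))² + (1/25)²)*(-25672) = ((5/12)² + 1/625)*(-25672) = (25/144 + 1/625)*(-25672) = (15769/90000)*(-25672) = -50602721/11250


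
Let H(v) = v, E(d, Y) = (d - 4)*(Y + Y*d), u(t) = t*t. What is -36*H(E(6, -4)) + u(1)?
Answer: 2017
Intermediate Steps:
u(t) = t**2
E(d, Y) = (-4 + d)*(Y + Y*d)
-36*H(E(6, -4)) + u(1) = -(-144)*(-4 + 6**2 - 3*6) + 1**2 = -(-144)*(-4 + 36 - 18) + 1 = -(-144)*14 + 1 = -36*(-56) + 1 = 2016 + 1 = 2017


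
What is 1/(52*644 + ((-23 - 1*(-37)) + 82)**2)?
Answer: 1/42704 ≈ 2.3417e-5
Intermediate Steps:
1/(52*644 + ((-23 - 1*(-37)) + 82)**2) = 1/(33488 + ((-23 + 37) + 82)**2) = 1/(33488 + (14 + 82)**2) = 1/(33488 + 96**2) = 1/(33488 + 9216) = 1/42704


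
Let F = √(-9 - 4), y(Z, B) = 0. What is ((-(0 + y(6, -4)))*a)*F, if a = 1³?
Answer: 0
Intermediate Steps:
F = I*√13 (F = √(-13) = I*√13 ≈ 3.6056*I)
a = 1
((-(0 + y(6, -4)))*a)*F = (-(0 + 0)*1)*(I*√13) = (-1*0*1)*(I*√13) = (0*1)*(I*√13) = 0*(I*√13) = 0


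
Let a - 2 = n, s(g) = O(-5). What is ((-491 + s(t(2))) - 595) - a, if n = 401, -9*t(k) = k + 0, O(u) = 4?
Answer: -1485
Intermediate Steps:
t(k) = -k/9 (t(k) = -(k + 0)/9 = -k/9)
s(g) = 4
a = 403 (a = 2 + 401 = 403)
((-491 + s(t(2))) - 595) - a = ((-491 + 4) - 595) - 1*403 = (-487 - 595) - 403 = -1082 - 403 = -1485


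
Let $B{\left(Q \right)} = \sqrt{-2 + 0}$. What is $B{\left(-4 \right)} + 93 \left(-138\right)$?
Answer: $-12834 + i \sqrt{2} \approx -12834.0 + 1.4142 i$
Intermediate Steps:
$B{\left(Q \right)} = i \sqrt{2}$ ($B{\left(Q \right)} = \sqrt{-2} = i \sqrt{2}$)
$B{\left(-4 \right)} + 93 \left(-138\right) = i \sqrt{2} + 93 \left(-138\right) = i \sqrt{2} - 12834 = -12834 + i \sqrt{2}$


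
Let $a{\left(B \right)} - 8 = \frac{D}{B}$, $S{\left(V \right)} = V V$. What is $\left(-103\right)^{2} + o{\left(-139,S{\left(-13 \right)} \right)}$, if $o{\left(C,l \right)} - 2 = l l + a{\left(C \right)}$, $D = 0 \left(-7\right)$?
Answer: $39180$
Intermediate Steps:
$D = 0$
$S{\left(V \right)} = V^{2}$
$a{\left(B \right)} = 8$ ($a{\left(B \right)} = 8 + \frac{0}{B} = 8 + 0 = 8$)
$o{\left(C,l \right)} = 10 + l^{2}$ ($o{\left(C,l \right)} = 2 + \left(l l + 8\right) = 2 + \left(l^{2} + 8\right) = 2 + \left(8 + l^{2}\right) = 10 + l^{2}$)
$\left(-103\right)^{2} + o{\left(-139,S{\left(-13 \right)} \right)} = \left(-103\right)^{2} + \left(10 + \left(\left(-13\right)^{2}\right)^{2}\right) = 10609 + \left(10 + 169^{2}\right) = 10609 + \left(10 + 28561\right) = 10609 + 28571 = 39180$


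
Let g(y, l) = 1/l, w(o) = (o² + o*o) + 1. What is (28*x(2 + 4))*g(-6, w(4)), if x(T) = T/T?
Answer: 28/33 ≈ 0.84848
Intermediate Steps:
w(o) = 1 + 2*o² (w(o) = (o² + o²) + 1 = 2*o² + 1 = 1 + 2*o²)
g(y, l) = 1/l
x(T) = 1
(28*x(2 + 4))*g(-6, w(4)) = (28*1)/(1 + 2*4²) = 28/(1 + 2*16) = 28/(1 + 32) = 28/33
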